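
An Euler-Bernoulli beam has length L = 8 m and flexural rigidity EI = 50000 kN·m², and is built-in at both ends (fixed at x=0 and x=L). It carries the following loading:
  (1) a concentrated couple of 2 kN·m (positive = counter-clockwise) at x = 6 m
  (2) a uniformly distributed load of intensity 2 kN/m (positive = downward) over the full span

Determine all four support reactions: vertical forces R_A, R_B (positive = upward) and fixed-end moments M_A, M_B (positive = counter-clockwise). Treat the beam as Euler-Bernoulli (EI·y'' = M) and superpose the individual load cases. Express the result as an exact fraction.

Load 1 — applied couple M₀=2 kN·m at a=6 m (b=L-a=2):
  R_A = 6M₀ab/L³ = 6·2·6·2/8³ = 9/32 kN
  M_A = M₀b(2a-b)/L² = 2·2·(2·6-2)/8² = 5/8 kN·m
  R_B = -6M₀ab/L³ = -6·2·6·2/8³ = -9/32 kN
  M_B = M₀a(2b-a)/L² = 2·6·(2·2-6)/8² = -3/8 kN·m
Load 2 — uniform load w=2 kN/m over full span:
  R_A = wL/2 = 2·8/2 = 8 kN
  M_A = wL²/12 = 2·8²/12 = 32/3 kN·m
  R_B = wL/2 = 2·8/2 = 8 kN
  M_B = -wL²/12 = -2·8²/12 = -32/3 kN·m
Superposition: R_A = 265/32 kN, M_A = 271/24 kN·m, R_B = 247/32 kN, M_B = -265/24 kN·m

R_A = 265/32 kN, M_A = 271/24 kN·m, R_B = 247/32 kN, M_B = -265/24 kN·m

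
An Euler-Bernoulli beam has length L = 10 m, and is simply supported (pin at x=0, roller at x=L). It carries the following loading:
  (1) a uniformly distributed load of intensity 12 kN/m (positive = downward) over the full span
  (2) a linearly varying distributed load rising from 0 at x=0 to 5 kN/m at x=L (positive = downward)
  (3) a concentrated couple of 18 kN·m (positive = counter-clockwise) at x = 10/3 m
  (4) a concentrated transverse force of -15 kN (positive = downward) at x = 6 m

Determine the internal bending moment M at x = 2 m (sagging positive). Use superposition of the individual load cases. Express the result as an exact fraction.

Load 1 — uniform load w=12 kN/m over full span:
  M_1 = wx(L-x)/2 = 12·2·(10-2)/2 = 96 kN·m
Load 2 — triangular load w₀=5 kN/m (0→w₀ over full span):
  M_2 = w₀Lx/6 - w₀x³/(6L) = 5·10·2/6 - 5·2³/(6·10) = 16 kN·m
Load 3 — applied couple M₀=18 kN·m at a=10/3 m (b=L-a=20/3):
  M_3 = M₀x/L  [x≤a] = 18·2/10 = 18/5 kN·m
Load 4 — point force P=-15 kN at a=6 m (b=L-a=4):
  M_4 = Pbx/L  [x≤a] = (-15)·4·2/10 = -12 kN·m
Superposition: M = Σ M_i = 518/5 kN·m ≈ 103.600000 kN·m

M(2) = 518/5 kN·m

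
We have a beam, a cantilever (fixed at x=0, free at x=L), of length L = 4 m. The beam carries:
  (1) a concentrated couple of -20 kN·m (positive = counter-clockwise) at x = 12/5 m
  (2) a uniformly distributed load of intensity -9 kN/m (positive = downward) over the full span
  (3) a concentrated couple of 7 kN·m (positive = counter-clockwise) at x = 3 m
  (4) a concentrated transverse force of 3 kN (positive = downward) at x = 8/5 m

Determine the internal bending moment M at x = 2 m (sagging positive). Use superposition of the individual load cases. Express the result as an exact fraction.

M(2) = 5 kN·m

Load 1 — applied couple M₀=-20 kN·m at a=12/5 m (b=L-a=8/5):
  M_1 = M₀  [x≤a] = (-20) = -20 kN·m
Load 2 — uniform load w=-9 kN/m over full span:
  M_2 = -w(L-x)²/2 = -(-9)·(4-2)²/2 = 18 kN·m
Load 3 — applied couple M₀=7 kN·m at a=3 m (b=L-a=1):
  M_3 = M₀  [x≤a] = 7 = 7 kN·m
Load 4 — point force P=3 kN at a=8/5 m (b=L-a=12/5):
  M_4 = 0  [x>a] = 0 kN·m
Superposition: M = Σ M_i = 5 kN·m ≈ 5.000000 kN·m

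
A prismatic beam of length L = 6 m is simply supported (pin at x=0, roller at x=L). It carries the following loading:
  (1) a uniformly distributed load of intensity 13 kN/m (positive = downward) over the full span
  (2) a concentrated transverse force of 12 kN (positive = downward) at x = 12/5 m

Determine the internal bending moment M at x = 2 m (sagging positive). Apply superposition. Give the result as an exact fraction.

Load 1 — uniform load w=13 kN/m over full span:
  M_1 = wx(L-x)/2 = 13·2·(6-2)/2 = 52 kN·m
Load 2 — point force P=12 kN at a=12/5 m (b=L-a=18/5):
  M_2 = Pbx/L  [x≤a] = 12·(18/5)·2/6 = 72/5 kN·m
Superposition: M = Σ M_i = 332/5 kN·m ≈ 66.400000 kN·m

M(2) = 332/5 kN·m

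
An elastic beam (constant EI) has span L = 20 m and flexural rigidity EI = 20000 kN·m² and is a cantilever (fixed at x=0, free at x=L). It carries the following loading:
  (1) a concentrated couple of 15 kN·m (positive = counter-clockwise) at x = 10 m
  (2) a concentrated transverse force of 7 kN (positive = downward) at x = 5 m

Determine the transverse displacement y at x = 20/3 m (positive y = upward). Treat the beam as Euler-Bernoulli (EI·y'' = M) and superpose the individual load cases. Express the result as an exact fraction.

Load 1 — applied couple M₀=15 kN·m at a=10 m (b=L-a=10):
  y_1 = M₀x²/(2EI)  [x≤a] = 15·(20/3)²/(2·20000) = 1/60 m
Load 2 — point force P=7 kN at a=5 m (b=L-a=15):
  y_2 = -Pa²(3x-a)/(6EI)  [x>a] = -7·5²·(3·(20/3)-5)/(6·20000) = -7/320 m
Superposition: y = Σ y_i = -1/192 m ≈ -0.005208 m

y(20/3) = -1/192 m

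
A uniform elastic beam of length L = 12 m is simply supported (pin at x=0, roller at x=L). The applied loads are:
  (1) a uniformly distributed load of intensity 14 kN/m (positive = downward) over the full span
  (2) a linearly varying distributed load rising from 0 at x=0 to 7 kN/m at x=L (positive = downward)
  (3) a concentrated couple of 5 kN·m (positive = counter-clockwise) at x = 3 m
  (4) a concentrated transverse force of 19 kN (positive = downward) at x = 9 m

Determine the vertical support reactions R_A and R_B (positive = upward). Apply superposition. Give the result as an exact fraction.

R_A = 619/6 kN, R_B = 755/6 kN

Load 1 — uniform load w=14 kN/m over full span:
  R_A = wL/2 = 14·12/2 = 84 kN
  R_B = wL/2 = 14·12/2 = 84 kN
Load 2 — triangular load w₀=7 kN/m (0→w₀ over full span):
  R_A = w₀L/6 = 7·12/6 = 14 kN
  R_B = w₀L/3 = 7·12/3 = 28 kN
Load 3 — applied couple M₀=5 kN·m at a=3 m (b=L-a=9):
  R_A = M₀/L = 5/12 kN
  R_B = -M₀/L = -5/12 kN
Load 4 — point force P=19 kN at a=9 m (b=L-a=3):
  R_A = Pb/L = 19·3/12 = 19/4 kN
  R_B = Pa/L = 19·9/12 = 57/4 kN
Superposition: R_A = 619/6 kN, R_B = 755/6 kN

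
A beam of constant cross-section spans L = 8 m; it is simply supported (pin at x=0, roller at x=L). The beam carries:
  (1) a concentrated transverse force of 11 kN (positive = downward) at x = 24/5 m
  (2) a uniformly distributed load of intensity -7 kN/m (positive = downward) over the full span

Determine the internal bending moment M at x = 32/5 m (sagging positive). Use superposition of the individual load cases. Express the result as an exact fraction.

Load 1 — point force P=11 kN at a=24/5 m (b=L-a=16/5):
  M_1 = Pa(L-x)/L  [x>a] = 11·(24/5)·(8-(32/5))/8 = 264/25 kN·m
Load 2 — uniform load w=-7 kN/m over full span:
  M_2 = wx(L-x)/2 = (-7)·(32/5)·(8-(32/5))/2 = -896/25 kN·m
Superposition: M = Σ M_i = -632/25 kN·m ≈ -25.280000 kN·m

M(32/5) = -632/25 kN·m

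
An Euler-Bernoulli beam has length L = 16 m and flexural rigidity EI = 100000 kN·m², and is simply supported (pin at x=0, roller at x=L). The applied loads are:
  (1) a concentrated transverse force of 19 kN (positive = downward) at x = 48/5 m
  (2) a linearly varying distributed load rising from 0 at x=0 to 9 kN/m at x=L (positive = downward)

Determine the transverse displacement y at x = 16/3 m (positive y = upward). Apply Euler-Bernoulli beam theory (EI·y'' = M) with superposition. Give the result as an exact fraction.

Load 1 — point force P=19 kN at a=48/5 m (b=L-a=32/5):
  y_1 = -Pbx(L²-b²-x²)/(6LEI)  [x≤a] = -19·(32/5)·(16/3)·(16²-(32/5)²-(16/3)²)/(6·16·100000) = -398848/31640625 m
Load 2 — triangular load w₀=9 kN/m (0→w₀ over full span):
  y_2 = -w₀x(7L⁴-10L²x²+3x⁴)/(360LEI) = -9·(16/3)·(7·16⁴-10·16²·(16/3)²+3·(16/3)⁴)/(360·16·100000) = -8192/253125 m
Superposition: y = Σ y_i = -1422848/31640625 m ≈ -0.044969 m

y(16/3) = -1422848/31640625 m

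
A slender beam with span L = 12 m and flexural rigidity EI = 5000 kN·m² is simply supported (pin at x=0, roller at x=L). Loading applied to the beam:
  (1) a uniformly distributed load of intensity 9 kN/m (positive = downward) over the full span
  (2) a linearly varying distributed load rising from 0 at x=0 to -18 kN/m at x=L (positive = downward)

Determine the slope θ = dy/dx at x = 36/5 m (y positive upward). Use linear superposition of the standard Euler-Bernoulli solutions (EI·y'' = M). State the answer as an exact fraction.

θ(36/5) = 2457/390625 rad

Load 1 — uniform load w=9 kN/m over full span:
  θ_1 = -w(L³-6Lx²+4x³)/(24EI) = -9·(12³-6·12·(36/5)²+4·(36/5)³)/(24·5000) = 2997/78125 rad
Load 2 — triangular load w₀=-18 kN/m (0→w₀ over full span):
  θ_2 = -w₀(7L⁴-30L²x²+15x⁴)/(360LEI) = -(-18)·(7·12⁴-30·12²·(36/5)²+15·(36/5)⁴)/(360·12·5000) = -12528/390625 rad
Superposition: θ = Σ θ_i = 2457/390625 rad ≈ 0.006290 rad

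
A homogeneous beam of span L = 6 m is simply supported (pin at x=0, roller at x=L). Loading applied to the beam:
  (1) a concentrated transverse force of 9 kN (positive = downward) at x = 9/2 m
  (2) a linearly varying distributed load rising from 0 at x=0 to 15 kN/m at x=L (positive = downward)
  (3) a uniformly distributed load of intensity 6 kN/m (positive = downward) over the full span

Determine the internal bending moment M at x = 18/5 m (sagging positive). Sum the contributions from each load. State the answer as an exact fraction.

M(18/5) = 3429/50 kN·m

Load 1 — point force P=9 kN at a=9/2 m (b=L-a=3/2):
  M_1 = Pbx/L  [x≤a] = 9·(3/2)·(18/5)/6 = 81/10 kN·m
Load 2 — triangular load w₀=15 kN/m (0→w₀ over full span):
  M_2 = w₀Lx/6 - w₀x³/(6L) = 15·6·(18/5)/6 - 15·(18/5)³/(6·6) = 864/25 kN·m
Load 3 — uniform load w=6 kN/m over full span:
  M_3 = wx(L-x)/2 = 6·(18/5)·(6-(18/5))/2 = 648/25 kN·m
Superposition: M = Σ M_i = 3429/50 kN·m ≈ 68.580000 kN·m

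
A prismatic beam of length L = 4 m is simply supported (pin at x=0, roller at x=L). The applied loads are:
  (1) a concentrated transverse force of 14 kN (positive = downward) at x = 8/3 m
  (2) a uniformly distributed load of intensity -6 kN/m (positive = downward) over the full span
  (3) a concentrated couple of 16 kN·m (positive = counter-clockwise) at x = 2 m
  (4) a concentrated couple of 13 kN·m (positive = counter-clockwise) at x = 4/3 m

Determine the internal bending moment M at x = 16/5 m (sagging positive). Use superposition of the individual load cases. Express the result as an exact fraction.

M(16/5) = -451/75 kN·m

Load 1 — point force P=14 kN at a=8/3 m (b=L-a=4/3):
  M_1 = Pa(L-x)/L  [x>a] = 14·(8/3)·(4-(16/5))/4 = 112/15 kN·m
Load 2 — uniform load w=-6 kN/m over full span:
  M_2 = wx(L-x)/2 = (-6)·(16/5)·(4-(16/5))/2 = -192/25 kN·m
Load 3 — applied couple M₀=16 kN·m at a=2 m (b=L-a=2):
  M_3 = M₀x/L - M₀  [x>a] = 16·(16/5)/4 - 16 = -16/5 kN·m
Load 4 — applied couple M₀=13 kN·m at a=4/3 m (b=L-a=8/3):
  M_4 = M₀x/L - M₀  [x>a] = 13·(16/5)/4 - 13 = -13/5 kN·m
Superposition: M = Σ M_i = -451/75 kN·m ≈ -6.013333 kN·m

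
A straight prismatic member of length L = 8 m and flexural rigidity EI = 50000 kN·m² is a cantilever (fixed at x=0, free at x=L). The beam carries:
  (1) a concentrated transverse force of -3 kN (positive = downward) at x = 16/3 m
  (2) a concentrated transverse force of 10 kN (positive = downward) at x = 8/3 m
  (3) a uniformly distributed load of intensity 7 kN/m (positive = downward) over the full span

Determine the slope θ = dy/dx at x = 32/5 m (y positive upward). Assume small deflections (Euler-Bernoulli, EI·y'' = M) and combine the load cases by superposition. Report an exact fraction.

θ(32/5) = -41164/3515625 rad

Load 1 — point force P=-3 kN at a=16/3 m (b=L-a=8/3):
  θ_1 = -Pa²/(2EI)  [x>a] = -(-3)·(16/3)²/(2·50000) = 8/9375 rad
Load 2 — point force P=10 kN at a=8/3 m (b=L-a=16/3):
  θ_2 = -Pa²/(2EI)  [x>a] = -10·(8/3)²/(2·50000) = -4/5625 rad
Load 3 — uniform load w=7 kN/m over full span:
  θ_3 = -wx(x²-3Lx+3L²)/(6EI) = -7·(32/5)·((32/5)²-3·8·(32/5)+3·8²)/(6·50000) = -13888/1171875 rad
Superposition: θ = Σ θ_i = -41164/3515625 rad ≈ -0.011709 rad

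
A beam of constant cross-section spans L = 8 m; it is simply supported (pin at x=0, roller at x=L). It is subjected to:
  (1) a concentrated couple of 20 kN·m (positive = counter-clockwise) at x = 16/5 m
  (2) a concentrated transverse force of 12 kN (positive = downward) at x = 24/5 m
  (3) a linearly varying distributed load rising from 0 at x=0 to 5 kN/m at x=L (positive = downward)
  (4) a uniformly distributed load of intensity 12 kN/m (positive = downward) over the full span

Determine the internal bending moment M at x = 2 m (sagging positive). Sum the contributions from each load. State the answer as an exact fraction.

Load 1 — applied couple M₀=20 kN·m at a=16/5 m (b=L-a=24/5):
  M_1 = M₀x/L  [x≤a] = 20·2/8 = 5 kN·m
Load 2 — point force P=12 kN at a=24/5 m (b=L-a=16/5):
  M_2 = Pbx/L  [x≤a] = 12·(16/5)·2/8 = 48/5 kN·m
Load 3 — triangular load w₀=5 kN/m (0→w₀ over full span):
  M_3 = w₀Lx/6 - w₀x³/(6L) = 5·8·2/6 - 5·2³/(6·8) = 25/2 kN·m
Load 4 — uniform load w=12 kN/m over full span:
  M_4 = wx(L-x)/2 = 12·2·(8-2)/2 = 72 kN·m
Superposition: M = Σ M_i = 991/10 kN·m ≈ 99.100000 kN·m

M(2) = 991/10 kN·m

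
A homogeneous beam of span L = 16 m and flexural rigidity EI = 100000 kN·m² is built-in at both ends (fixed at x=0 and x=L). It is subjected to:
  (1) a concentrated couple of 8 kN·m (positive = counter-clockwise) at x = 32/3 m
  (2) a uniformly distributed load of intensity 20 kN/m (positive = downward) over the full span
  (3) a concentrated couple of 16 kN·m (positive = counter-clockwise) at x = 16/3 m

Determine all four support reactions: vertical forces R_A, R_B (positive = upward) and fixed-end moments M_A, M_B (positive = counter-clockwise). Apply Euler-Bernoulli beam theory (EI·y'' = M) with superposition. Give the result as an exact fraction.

R_A = 162 kN, M_A = 1288/3 kN·m, R_B = 158 kN, M_B = -1264/3 kN·m

Load 1 — applied couple M₀=8 kN·m at a=32/3 m (b=L-a=16/3):
  R_A = 6M₀ab/L³ = 6·8·(32/3)·(16/3)/16³ = 2/3 kN
  M_A = M₀b(2a-b)/L² = 8·(16/3)·(2·(32/3)-(16/3))/16² = 8/3 kN·m
  R_B = -6M₀ab/L³ = -6·8·(32/3)·(16/3)/16³ = -2/3 kN
  M_B = M₀a(2b-a)/L² = 8·(32/3)·(2·(16/3)-(32/3))/16² = 0 kN·m
Load 2 — uniform load w=20 kN/m over full span:
  R_A = wL/2 = 20·16/2 = 160 kN
  M_A = wL²/12 = 20·16²/12 = 1280/3 kN·m
  R_B = wL/2 = 20·16/2 = 160 kN
  M_B = -wL²/12 = -20·16²/12 = -1280/3 kN·m
Load 3 — applied couple M₀=16 kN·m at a=16/3 m (b=L-a=32/3):
  R_A = 6M₀ab/L³ = 6·16·(16/3)·(32/3)/16³ = 4/3 kN
  M_A = M₀b(2a-b)/L² = 16·(32/3)·(2·(16/3)-(32/3))/16² = 0 kN·m
  R_B = -6M₀ab/L³ = -6·16·(16/3)·(32/3)/16³ = -4/3 kN
  M_B = M₀a(2b-a)/L² = 16·(16/3)·(2·(32/3)-(16/3))/16² = 16/3 kN·m
Superposition: R_A = 162 kN, M_A = 1288/3 kN·m, R_B = 158 kN, M_B = -1264/3 kN·m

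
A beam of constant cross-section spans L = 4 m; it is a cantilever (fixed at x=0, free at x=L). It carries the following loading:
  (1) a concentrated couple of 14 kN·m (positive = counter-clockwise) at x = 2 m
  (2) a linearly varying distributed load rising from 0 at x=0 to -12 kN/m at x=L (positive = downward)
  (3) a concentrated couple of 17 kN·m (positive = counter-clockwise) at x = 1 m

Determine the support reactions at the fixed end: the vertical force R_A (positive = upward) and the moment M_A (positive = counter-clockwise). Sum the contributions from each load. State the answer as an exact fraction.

R_A = -24 kN, M_A = -95 kN·m

Load 1 — applied couple M₀=14 kN·m at a=2 m (b=L-a=2):
  R_A = 0 kN
  M_A = -M₀ = -14 kN·m
Load 2 — triangular load w₀=-12 kN/m (0→w₀ over full span):
  R_A = w₀L/2 = (-12)·4/2 = -24 kN
  M_A = w₀L²/3 = (-12)·4²/3 = -64 kN·m
Load 3 — applied couple M₀=17 kN·m at a=1 m (b=L-a=3):
  R_A = 0 kN
  M_A = -M₀ = -17 kN·m
Superposition: R_A = -24 kN, M_A = -95 kN·m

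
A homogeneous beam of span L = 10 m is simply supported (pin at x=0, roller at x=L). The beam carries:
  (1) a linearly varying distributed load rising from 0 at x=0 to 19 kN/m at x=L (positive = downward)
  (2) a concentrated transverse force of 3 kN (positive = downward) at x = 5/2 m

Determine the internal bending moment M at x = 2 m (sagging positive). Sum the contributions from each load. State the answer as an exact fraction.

M(2) = 653/10 kN·m

Load 1 — triangular load w₀=19 kN/m (0→w₀ over full span):
  M_1 = w₀Lx/6 - w₀x³/(6L) = 19·10·2/6 - 19·2³/(6·10) = 304/5 kN·m
Load 2 — point force P=3 kN at a=5/2 m (b=L-a=15/2):
  M_2 = Pbx/L  [x≤a] = 3·(15/2)·2/10 = 9/2 kN·m
Superposition: M = Σ M_i = 653/10 kN·m ≈ 65.300000 kN·m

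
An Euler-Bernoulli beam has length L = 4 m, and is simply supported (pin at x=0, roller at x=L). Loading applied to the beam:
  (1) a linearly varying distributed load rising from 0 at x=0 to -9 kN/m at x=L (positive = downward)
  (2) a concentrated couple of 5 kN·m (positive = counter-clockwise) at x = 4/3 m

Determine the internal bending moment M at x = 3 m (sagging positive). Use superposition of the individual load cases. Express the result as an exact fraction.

M(3) = -73/8 kN·m

Load 1 — triangular load w₀=-9 kN/m (0→w₀ over full span):
  M_1 = w₀Lx/6 - w₀x³/(6L) = (-9)·4·3/6 - (-9)·3³/(6·4) = -63/8 kN·m
Load 2 — applied couple M₀=5 kN·m at a=4/3 m (b=L-a=8/3):
  M_2 = M₀x/L - M₀  [x>a] = 5·3/4 - 5 = -5/4 kN·m
Superposition: M = Σ M_i = -73/8 kN·m ≈ -9.125000 kN·m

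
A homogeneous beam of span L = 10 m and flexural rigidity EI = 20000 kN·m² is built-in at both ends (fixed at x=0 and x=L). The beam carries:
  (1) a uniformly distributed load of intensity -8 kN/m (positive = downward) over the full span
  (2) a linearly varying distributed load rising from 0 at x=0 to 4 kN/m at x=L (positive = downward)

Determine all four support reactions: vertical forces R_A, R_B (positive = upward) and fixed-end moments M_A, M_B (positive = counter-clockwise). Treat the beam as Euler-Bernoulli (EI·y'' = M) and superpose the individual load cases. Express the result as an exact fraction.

R_A = -34 kN, M_A = -160/3 kN·m, R_B = -26 kN, M_B = 140/3 kN·m

Load 1 — uniform load w=-8 kN/m over full span:
  R_A = wL/2 = (-8)·10/2 = -40 kN
  M_A = wL²/12 = (-8)·10²/12 = -200/3 kN·m
  R_B = wL/2 = (-8)·10/2 = -40 kN
  M_B = -wL²/12 = -(-8)·10²/12 = 200/3 kN·m
Load 2 — triangular load w₀=4 kN/m (0→w₀ over full span):
  R_A = 3w₀L/20 = 3·4·10/20 = 6 kN
  M_A = w₀L²/30 = 4·10²/30 = 40/3 kN·m
  R_B = 7w₀L/20 = 7·4·10/20 = 14 kN
  M_B = -w₀L²/20 = -4·10²/20 = -20 kN·m
Superposition: R_A = -34 kN, M_A = -160/3 kN·m, R_B = -26 kN, M_B = 140/3 kN·m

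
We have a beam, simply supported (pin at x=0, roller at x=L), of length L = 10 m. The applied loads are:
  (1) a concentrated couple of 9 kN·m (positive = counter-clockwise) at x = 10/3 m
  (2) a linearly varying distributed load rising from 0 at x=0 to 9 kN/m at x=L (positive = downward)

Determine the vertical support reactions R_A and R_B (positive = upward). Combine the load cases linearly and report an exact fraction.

R_A = 159/10 kN, R_B = 291/10 kN

Load 1 — applied couple M₀=9 kN·m at a=10/3 m (b=L-a=20/3):
  R_A = M₀/L = 9/10 kN
  R_B = -M₀/L = -9/10 kN
Load 2 — triangular load w₀=9 kN/m (0→w₀ over full span):
  R_A = w₀L/6 = 9·10/6 = 15 kN
  R_B = w₀L/3 = 9·10/3 = 30 kN
Superposition: R_A = 159/10 kN, R_B = 291/10 kN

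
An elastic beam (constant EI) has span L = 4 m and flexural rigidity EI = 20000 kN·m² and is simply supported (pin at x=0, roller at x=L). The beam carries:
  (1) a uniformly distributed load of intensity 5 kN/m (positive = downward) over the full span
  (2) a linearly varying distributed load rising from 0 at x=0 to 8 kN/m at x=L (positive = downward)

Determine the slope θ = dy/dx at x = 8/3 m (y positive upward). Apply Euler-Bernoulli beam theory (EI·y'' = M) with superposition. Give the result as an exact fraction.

θ(8/3) = 1703/3037500 rad

Load 1 — uniform load w=5 kN/m over full span:
  θ_1 = -w(L³-6Lx²+4x³)/(24EI) = -5·(4³-6·4·(8/3)²+4·(8/3)³)/(24·20000) = 13/40500 rad
Load 2 — triangular load w₀=8 kN/m (0→w₀ over full span):
  θ_2 = -w₀(7L⁴-30L²x²+15x⁴)/(360LEI) = -8·(7·4⁴-30·4²·(8/3)²+15·(8/3)⁴)/(360·4·20000) = 182/759375 rad
Superposition: θ = Σ θ_i = 1703/3037500 rad ≈ 0.000561 rad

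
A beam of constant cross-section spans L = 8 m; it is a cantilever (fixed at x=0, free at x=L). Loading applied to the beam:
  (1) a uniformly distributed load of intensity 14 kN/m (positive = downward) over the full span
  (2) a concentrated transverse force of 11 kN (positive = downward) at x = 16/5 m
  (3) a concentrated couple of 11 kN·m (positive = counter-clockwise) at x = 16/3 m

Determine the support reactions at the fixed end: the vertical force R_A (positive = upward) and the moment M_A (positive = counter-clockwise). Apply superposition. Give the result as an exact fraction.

Load 1 — uniform load w=14 kN/m over full span:
  R_A = wL = 14·8 = 112 kN
  M_A = wL²/2 = 14·8²/2 = 448 kN·m
Load 2 — point force P=11 kN at a=16/5 m (b=L-a=24/5):
  R_A = P = 11 kN
  M_A = Pa = 11·(16/5) = 176/5 kN·m
Load 3 — applied couple M₀=11 kN·m at a=16/3 m (b=L-a=8/3):
  R_A = 0 kN
  M_A = -M₀ = -11 kN·m
Superposition: R_A = 123 kN, M_A = 2361/5 kN·m

R_A = 123 kN, M_A = 2361/5 kN·m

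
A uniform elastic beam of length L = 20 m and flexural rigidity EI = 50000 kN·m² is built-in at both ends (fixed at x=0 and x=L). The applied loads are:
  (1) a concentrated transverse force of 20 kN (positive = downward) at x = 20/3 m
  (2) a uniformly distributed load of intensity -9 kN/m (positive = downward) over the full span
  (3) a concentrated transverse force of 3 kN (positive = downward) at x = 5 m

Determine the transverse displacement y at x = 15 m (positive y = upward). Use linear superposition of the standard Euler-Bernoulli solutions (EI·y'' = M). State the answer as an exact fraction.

Load 1 — point force P=20 kN at a=20/3 m (b=L-a=40/3):
  y_1 = -Pa²(L-x)²(3bL-(3b+a)(L-x))/(6L³EI)  [x>a] = -20·(20/3)²·(20-15)²·(3·(40/3)·20-(3·(40/3)+(20/3))·(20-15))/(6·20³·50000) = -17/3240 m
Load 2 — uniform load w=-9 kN/m over full span:
  y_2 = -wx²(L-x)²/(24EI) = -(-9)·15²·(20-15)²/(24·50000) = 27/640 m
Load 3 — point force P=3 kN at a=5 m (b=L-a=15):
  y_3 = -Pa²(L-x)²(3bL-(3b+a)(L-x))/(6L³EI)  [x>a] = -3·5²·(20-15)²·(3·15·20-(3·15+5)·(20-15))/(6·20³·50000) = -13/25600 m
Superposition: y = Σ y_i = 75547/2073600 m ≈ 0.036433 m

y(15) = 75547/2073600 m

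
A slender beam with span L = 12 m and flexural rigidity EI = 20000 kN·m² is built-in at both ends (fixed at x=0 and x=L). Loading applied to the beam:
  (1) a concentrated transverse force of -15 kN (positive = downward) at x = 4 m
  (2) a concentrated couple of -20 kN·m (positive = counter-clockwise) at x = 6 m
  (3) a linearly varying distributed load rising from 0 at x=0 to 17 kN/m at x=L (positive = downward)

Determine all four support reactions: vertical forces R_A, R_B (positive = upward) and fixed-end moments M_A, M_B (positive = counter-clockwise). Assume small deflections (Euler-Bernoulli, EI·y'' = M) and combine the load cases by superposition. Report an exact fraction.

Load 1 — point force P=-15 kN at a=4 m (b=L-a=8):
  R_A = Pb²(3a+b)/L³ = (-15)·8²·(3·4+8)/12³ = -100/9 kN
  M_A = Pab²/L² = (-15)·4·8²/12² = -80/3 kN·m
  R_B = Pa²(a+3b)/L³ = (-15)·4²·(4+3·8)/12³ = -35/9 kN
  M_B = -Pa²b/L² = -(-15)·4²·8/12² = 40/3 kN·m
Load 2 — applied couple M₀=-20 kN·m at a=6 m (b=L-a=6):
  R_A = 6M₀ab/L³ = 6·(-20)·6·6/12³ = -5/2 kN
  M_A = M₀b(2a-b)/L² = (-20)·6·(2·6-6)/12² = -5 kN·m
  R_B = -6M₀ab/L³ = -6·(-20)·6·6/12³ = 5/2 kN
  M_B = M₀a(2b-a)/L² = (-20)·6·(2·6-6)/12² = -5 kN·m
Load 3 — triangular load w₀=17 kN/m (0→w₀ over full span):
  R_A = 3w₀L/20 = 3·17·12/20 = 153/5 kN
  M_A = w₀L²/30 = 17·12²/30 = 408/5 kN·m
  R_B = 7w₀L/20 = 7·17·12/20 = 357/5 kN
  M_B = -w₀L²/20 = -17·12²/20 = -612/5 kN·m
Superposition: R_A = 1529/90 kN, M_A = 749/15 kN·m, R_B = 6301/90 kN, M_B = -1711/15 kN·m

R_A = 1529/90 kN, M_A = 749/15 kN·m, R_B = 6301/90 kN, M_B = -1711/15 kN·m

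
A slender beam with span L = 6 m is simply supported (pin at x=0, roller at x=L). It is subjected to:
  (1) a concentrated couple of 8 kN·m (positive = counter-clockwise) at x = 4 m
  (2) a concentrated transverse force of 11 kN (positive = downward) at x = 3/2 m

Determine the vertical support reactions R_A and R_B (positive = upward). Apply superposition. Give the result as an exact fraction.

Load 1 — applied couple M₀=8 kN·m at a=4 m (b=L-a=2):
  R_A = M₀/L = 8/6 = 4/3 kN
  R_B = -M₀/L = -8/6 = -4/3 kN
Load 2 — point force P=11 kN at a=3/2 m (b=L-a=9/2):
  R_A = Pb/L = 11·(9/2)/6 = 33/4 kN
  R_B = Pa/L = 11·(3/2)/6 = 11/4 kN
Superposition: R_A = 115/12 kN, R_B = 17/12 kN

R_A = 115/12 kN, R_B = 17/12 kN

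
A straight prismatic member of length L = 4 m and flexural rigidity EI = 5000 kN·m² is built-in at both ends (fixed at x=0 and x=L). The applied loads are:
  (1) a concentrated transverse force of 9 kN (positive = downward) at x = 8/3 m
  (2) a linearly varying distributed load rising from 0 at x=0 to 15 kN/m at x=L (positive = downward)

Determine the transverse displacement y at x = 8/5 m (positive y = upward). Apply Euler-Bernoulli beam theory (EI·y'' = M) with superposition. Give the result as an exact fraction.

Load 1 — point force P=9 kN at a=8/3 m (b=L-a=4/3):
  y_1 = -Pb²x²(3aL-(3a+b)x)/(6L³EI)  [x≤a] = -9·(4/3)²·(8/5)²·(3·(8/3)·4-(3·(8/3)+(4/3))·(8/5))/(6·4³·5000) = -256/703125 m
Load 2 — triangular load w₀=15 kN/m (0→w₀ over full span):
  y_2 = -w₀x²(L-x)²(x+2L)/(120LEI) = -15·(8/5)²·(4-(8/5))²·((8/5)+2·4)/(120·4·5000) = -1728/1953125 m
Superposition: y = Σ y_i = -21952/17578125 m ≈ -0.001249 m

y(8/5) = -21952/17578125 m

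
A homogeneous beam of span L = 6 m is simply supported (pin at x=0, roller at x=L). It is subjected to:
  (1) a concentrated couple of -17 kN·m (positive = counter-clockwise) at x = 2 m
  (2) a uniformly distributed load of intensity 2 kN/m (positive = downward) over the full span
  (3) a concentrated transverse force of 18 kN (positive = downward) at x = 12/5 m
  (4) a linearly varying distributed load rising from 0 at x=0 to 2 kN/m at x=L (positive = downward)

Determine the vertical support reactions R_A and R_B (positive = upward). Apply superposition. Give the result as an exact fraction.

Load 1 — applied couple M₀=-17 kN·m at a=2 m (b=L-a=4):
  R_A = M₀/L = (-17)/6 = -17/6 kN
  R_B = -M₀/L = -(-17)/6 = 17/6 kN
Load 2 — uniform load w=2 kN/m over full span:
  R_A = wL/2 = 2·6/2 = 6 kN
  R_B = wL/2 = 2·6/2 = 6 kN
Load 3 — point force P=18 kN at a=12/5 m (b=L-a=18/5):
  R_A = Pb/L = 18·(18/5)/6 = 54/5 kN
  R_B = Pa/L = 18·(12/5)/6 = 36/5 kN
Load 4 — triangular load w₀=2 kN/m (0→w₀ over full span):
  R_A = w₀L/6 = 2·6/6 = 2 kN
  R_B = w₀L/3 = 2·6/3 = 4 kN
Superposition: R_A = 479/30 kN, R_B = 601/30 kN

R_A = 479/30 kN, R_B = 601/30 kN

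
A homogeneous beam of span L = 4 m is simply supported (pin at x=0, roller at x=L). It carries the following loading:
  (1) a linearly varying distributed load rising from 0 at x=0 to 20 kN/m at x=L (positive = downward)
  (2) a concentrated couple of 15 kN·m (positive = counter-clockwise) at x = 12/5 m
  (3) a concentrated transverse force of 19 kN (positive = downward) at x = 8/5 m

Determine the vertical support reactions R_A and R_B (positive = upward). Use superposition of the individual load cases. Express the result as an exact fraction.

R_A = 1709/60 kN, R_B = 1831/60 kN

Load 1 — triangular load w₀=20 kN/m (0→w₀ over full span):
  R_A = w₀L/6 = 20·4/6 = 40/3 kN
  R_B = w₀L/3 = 20·4/3 = 80/3 kN
Load 2 — applied couple M₀=15 kN·m at a=12/5 m (b=L-a=8/5):
  R_A = M₀/L = 15/4 kN
  R_B = -M₀/L = -15/4 kN
Load 3 — point force P=19 kN at a=8/5 m (b=L-a=12/5):
  R_A = Pb/L = 19·(12/5)/4 = 57/5 kN
  R_B = Pa/L = 19·(8/5)/4 = 38/5 kN
Superposition: R_A = 1709/60 kN, R_B = 1831/60 kN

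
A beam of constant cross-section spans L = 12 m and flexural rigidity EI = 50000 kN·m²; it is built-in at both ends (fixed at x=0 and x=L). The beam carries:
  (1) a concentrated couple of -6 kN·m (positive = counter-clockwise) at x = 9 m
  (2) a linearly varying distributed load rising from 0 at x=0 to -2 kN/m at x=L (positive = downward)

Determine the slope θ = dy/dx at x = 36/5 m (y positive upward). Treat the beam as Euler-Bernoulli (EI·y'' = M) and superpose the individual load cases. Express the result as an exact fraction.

Load 1 — applied couple M₀=-6 kN·m at a=9 m (b=L-a=3):
  θ_1 = (R_Ax²/2 - M_Ax)/EI  [x≤a] with R_A=-9/16, M_A=-15/8 = ((-9/16)·(36/5)²/2 - (-15/8)·(36/5))/50000 = -27/1250000 rad
Load 2 — triangular load w₀=-2 kN/m (0→w₀ over full span):
  θ_2 = -w₀(2x(L-x)(L-2x)(x+2L)+x²(L-x)²)/(120LEI) = -(-2)·(2·(36/5)·(12-(36/5))·(12-2·(36/5))·((36/5)+2·12)+(36/5)²·(12-(36/5))²)/(120·12·50000) = -216/1953125 rad
Superposition: θ = Σ θ_i = -4131/31250000 rad ≈ -0.000132 rad

θ(36/5) = -4131/31250000 rad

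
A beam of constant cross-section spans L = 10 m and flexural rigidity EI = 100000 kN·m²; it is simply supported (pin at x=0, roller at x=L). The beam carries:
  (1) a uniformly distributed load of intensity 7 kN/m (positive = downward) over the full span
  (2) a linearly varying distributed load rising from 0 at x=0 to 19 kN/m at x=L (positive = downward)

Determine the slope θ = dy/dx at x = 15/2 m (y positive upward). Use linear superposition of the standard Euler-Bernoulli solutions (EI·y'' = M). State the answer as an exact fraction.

θ(15/2) = 43427/9216000 rad

Load 1 — uniform load w=7 kN/m over full span:
  θ_1 = -w(L³-6Lx²+4x³)/(24EI) = -7·(10³-6·10·(15/2)²+4·(15/2)³)/(24·100000) = 77/38400 rad
Load 2 — triangular load w₀=19 kN/m (0→w₀ over full span):
  θ_2 = -w₀(7L⁴-30L²x²+15x⁴)/(360LEI) = -19·(7·10⁴-30·10²·(15/2)²+15·(15/2)⁴)/(360·10·100000) = 24947/9216000 rad
Superposition: θ = Σ θ_i = 43427/9216000 rad ≈ 0.004712 rad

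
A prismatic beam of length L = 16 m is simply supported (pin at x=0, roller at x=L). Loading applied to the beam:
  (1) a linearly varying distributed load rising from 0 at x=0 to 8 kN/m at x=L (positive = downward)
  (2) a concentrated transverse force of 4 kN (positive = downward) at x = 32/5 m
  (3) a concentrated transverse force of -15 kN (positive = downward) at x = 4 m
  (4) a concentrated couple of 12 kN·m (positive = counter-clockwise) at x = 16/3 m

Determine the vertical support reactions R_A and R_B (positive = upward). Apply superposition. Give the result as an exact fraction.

R_A = 397/30 kN, R_B = 1193/30 kN

Load 1 — triangular load w₀=8 kN/m (0→w₀ over full span):
  R_A = w₀L/6 = 8·16/6 = 64/3 kN
  R_B = w₀L/3 = 8·16/3 = 128/3 kN
Load 2 — point force P=4 kN at a=32/5 m (b=L-a=48/5):
  R_A = Pb/L = 4·(48/5)/16 = 12/5 kN
  R_B = Pa/L = 4·(32/5)/16 = 8/5 kN
Load 3 — point force P=-15 kN at a=4 m (b=L-a=12):
  R_A = Pb/L = (-15)·12/16 = -45/4 kN
  R_B = Pa/L = (-15)·4/16 = -15/4 kN
Load 4 — applied couple M₀=12 kN·m at a=16/3 m (b=L-a=32/3):
  R_A = M₀/L = 12/16 = 3/4 kN
  R_B = -M₀/L = -12/16 = -3/4 kN
Superposition: R_A = 397/30 kN, R_B = 1193/30 kN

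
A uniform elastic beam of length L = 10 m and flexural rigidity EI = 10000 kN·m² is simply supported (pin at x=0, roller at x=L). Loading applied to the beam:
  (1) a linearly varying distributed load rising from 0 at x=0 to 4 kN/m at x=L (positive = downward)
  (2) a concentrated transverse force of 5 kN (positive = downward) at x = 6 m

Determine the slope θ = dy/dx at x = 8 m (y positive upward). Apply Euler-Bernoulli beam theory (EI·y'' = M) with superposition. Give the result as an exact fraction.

Load 1 — triangular load w₀=4 kN/m (0→w₀ over full span):
  θ_1 = -w₀(7L⁴-30L²x²+15x⁴)/(360LEI) = -4·(7·10⁴-30·10²·8²+15·8⁴)/(360·10·10000) = 757/112500 rad
Load 2 — point force P=5 kN at a=6 m (b=L-a=4):
  θ_2 = -Pa(2L²-6Lx+3x²+a²)/(6LEI)  [x>a] = -5·6·(2·10²-6·10·8+3·8²+6²)/(6·10·10000) = 13/5000 rad
Superposition: θ = Σ θ_i = 2099/225000 rad ≈ 0.009329 rad

θ(8) = 2099/225000 rad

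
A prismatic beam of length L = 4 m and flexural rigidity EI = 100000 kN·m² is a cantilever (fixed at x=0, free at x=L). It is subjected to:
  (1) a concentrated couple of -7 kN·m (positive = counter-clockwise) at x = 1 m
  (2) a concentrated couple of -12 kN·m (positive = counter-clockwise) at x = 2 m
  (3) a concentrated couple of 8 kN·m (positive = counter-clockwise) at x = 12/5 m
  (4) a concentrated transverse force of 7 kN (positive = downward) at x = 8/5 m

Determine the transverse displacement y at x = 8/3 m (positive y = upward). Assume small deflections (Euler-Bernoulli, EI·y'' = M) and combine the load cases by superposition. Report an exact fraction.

Load 1 — applied couple M₀=-7 kN·m at a=1 m (b=L-a=3):
  y_1 = M₀a(2x-a)/(2EI)  [x>a] = (-7)·1·(2·(8/3)-1)/(2·100000) = -91/600000 m
Load 2 — applied couple M₀=-12 kN·m at a=2 m (b=L-a=2):
  y_2 = M₀a(2x-a)/(2EI)  [x>a] = (-12)·2·(2·(8/3)-2)/(2·100000) = -1/2500 m
Load 3 — applied couple M₀=8 kN·m at a=12/5 m (b=L-a=8/5):
  y_3 = M₀a(2x-a)/(2EI)  [x>a] = 8·(12/5)·(2·(8/3)-(12/5))/(2·100000) = 22/78125 m
Load 4 — point force P=7 kN at a=8/5 m (b=L-a=12/5):
  y_4 = -Pa²(3x-a)/(6EI)  [x>a] = -7·(8/5)²·(3·(8/3)-(8/5))/(6·100000) = -224/1171875 m
Superposition: y = Σ y_i = -34591/75000000 m ≈ -0.000461 m

y(8/3) = -34591/75000000 m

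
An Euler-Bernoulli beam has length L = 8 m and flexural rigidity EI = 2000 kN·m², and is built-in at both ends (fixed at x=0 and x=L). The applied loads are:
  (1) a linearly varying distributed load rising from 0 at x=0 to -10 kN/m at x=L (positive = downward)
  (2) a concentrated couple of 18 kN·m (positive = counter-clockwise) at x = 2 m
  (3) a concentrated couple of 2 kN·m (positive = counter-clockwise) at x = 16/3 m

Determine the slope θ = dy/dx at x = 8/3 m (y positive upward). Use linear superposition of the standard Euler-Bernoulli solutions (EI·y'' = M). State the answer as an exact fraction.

Load 1 — triangular load w₀=-10 kN/m (0→w₀ over full span):
  θ_1 = -w₀(2x(L-x)(L-2x)(x+2L)+x²(L-x)²)/(120LEI) = -(-10)·(2·(8/3)·(8-(8/3))·(8-2·(8/3))·((8/3)+2·8)+(8/3)²·(8-(8/3))²)/(120·8·2000) = 256/30375 rad
Load 2 — applied couple M₀=18 kN·m at a=2 m (b=L-a=6):
  θ_2 = (R_Ax²/2 - M_Ax - M₀(x-a))/EI  [x>a] with R_A=81/32, M_A=-27/8 = ((81/32)·(8/3)²/2 - (-27/8)·(8/3) - 18·((8/3)-2))/2000 = 3/1000 rad
Load 3 — applied couple M₀=2 kN·m at a=16/3 m (b=L-a=8/3):
  θ_3 = (R_Ax²/2 - M_Ax)/EI  [x≤a] with R_A=1/3, M_A=2/3 = ((1/3)·(8/3)²/2 - (2/3)·(8/3))/2000 = -1/3375 rad
Superposition: θ = Σ θ_i = 541/48600 rad ≈ 0.011132 rad

θ(8/3) = 541/48600 rad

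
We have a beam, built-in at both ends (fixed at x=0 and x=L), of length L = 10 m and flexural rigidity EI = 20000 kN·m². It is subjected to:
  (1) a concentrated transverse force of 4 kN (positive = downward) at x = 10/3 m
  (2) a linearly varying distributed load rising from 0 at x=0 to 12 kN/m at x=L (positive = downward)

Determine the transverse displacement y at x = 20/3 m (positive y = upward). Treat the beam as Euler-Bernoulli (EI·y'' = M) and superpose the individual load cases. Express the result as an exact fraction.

Load 1 — point force P=4 kN at a=10/3 m (b=L-a=20/3):
  y_1 = -Pa²(L-x)²(3bL-(3b+a)(L-x))/(6L³EI)  [x>a] = -4·(10/3)²·(10-(20/3))²·(3·(20/3)·10-(3·(20/3)+(10/3))·(10-(20/3)))/(6·10³·20000) = -11/21870 m
Load 2 — triangular load w₀=12 kN/m (0→w₀ over full span):
  y_2 = -w₀x²(L-x)²(x+2L)/(120LEI) = -12·(20/3)²·(10-(20/3))²·((20/3)+2·10)/(120·10·20000) = -8/1215 m
Superposition: y = Σ y_i = -31/4374 m ≈ -0.007087 m

y(20/3) = -31/4374 m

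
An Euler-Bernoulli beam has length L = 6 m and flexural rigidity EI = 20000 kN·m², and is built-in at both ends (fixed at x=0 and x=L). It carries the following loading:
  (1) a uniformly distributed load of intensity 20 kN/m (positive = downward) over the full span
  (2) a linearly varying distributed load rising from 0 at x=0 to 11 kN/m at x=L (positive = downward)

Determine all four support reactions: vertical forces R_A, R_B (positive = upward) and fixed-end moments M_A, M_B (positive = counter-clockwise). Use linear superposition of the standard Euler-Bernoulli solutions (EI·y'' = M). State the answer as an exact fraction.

R_A = 699/10 kN, M_A = 366/5 kN·m, R_B = 831/10 kN, M_B = -399/5 kN·m

Load 1 — uniform load w=20 kN/m over full span:
  R_A = wL/2 = 20·6/2 = 60 kN
  M_A = wL²/12 = 20·6²/12 = 60 kN·m
  R_B = wL/2 = 20·6/2 = 60 kN
  M_B = -wL²/12 = -20·6²/12 = -60 kN·m
Load 2 — triangular load w₀=11 kN/m (0→w₀ over full span):
  R_A = 3w₀L/20 = 3·11·6/20 = 99/10 kN
  M_A = w₀L²/30 = 11·6²/30 = 66/5 kN·m
  R_B = 7w₀L/20 = 7·11·6/20 = 231/10 kN
  M_B = -w₀L²/20 = -11·6²/20 = -99/5 kN·m
Superposition: R_A = 699/10 kN, M_A = 366/5 kN·m, R_B = 831/10 kN, M_B = -399/5 kN·m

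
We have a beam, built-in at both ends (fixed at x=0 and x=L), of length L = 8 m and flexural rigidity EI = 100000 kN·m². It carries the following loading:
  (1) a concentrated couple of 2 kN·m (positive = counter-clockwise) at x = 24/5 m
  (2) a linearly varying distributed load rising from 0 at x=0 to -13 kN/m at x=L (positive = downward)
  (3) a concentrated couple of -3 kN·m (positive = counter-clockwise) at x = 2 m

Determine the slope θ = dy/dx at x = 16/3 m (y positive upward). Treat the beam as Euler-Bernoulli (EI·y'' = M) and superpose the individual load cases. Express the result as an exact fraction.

θ(16/3) = -106517/607500000 rad

Load 1 — applied couple M₀=2 kN·m at a=24/5 m (b=L-a=16/5):
  θ_1 = (R_Ax²/2 - M_Ax - M₀(x-a))/EI  [x>a] with R_A=9/25, M_A=16/25 = ((9/25)·(16/3)²/2 - (16/25)·(16/3) - 2·((16/3)-(24/5)))/100000 = 1/156250 rad
Load 2 — triangular load w₀=-13 kN/m (0→w₀ over full span):
  θ_2 = -w₀(2x(L-x)(L-2x)(x+2L)+x²(L-x)²)/(120LEI) = -(-13)·(2·(16/3)·(8-(16/3))·(8-2·(16/3))·((16/3)+2·8)+(16/3)²·(8-(16/3))²)/(120·8·100000) = -728/3796875 rad
Load 3 — applied couple M₀=-3 kN·m at a=2 m (b=L-a=6):
  θ_3 = (R_Ax²/2 - M_Ax - M₀(x-a))/EI  [x>a] with R_A=-27/64, M_A=9/16 = ((-27/64)·(16/3)²/2 - (9/16)·(16/3) - (-3)·((16/3)-2))/100000 = 1/100000 rad
Superposition: θ = Σ θ_i = -106517/607500000 rad ≈ -0.000175 rad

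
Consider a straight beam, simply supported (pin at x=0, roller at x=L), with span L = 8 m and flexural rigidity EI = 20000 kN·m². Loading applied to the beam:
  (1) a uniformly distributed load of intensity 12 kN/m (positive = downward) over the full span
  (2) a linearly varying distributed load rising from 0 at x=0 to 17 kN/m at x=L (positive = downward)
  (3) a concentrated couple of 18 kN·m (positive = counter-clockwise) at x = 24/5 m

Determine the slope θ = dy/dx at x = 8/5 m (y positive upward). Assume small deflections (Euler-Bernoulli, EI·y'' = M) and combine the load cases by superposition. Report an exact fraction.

θ(8/5) = -124159/7031250 rad

Load 1 — uniform load w=12 kN/m over full span:
  θ_1 = -w(L³-6Lx²+4x³)/(24EI) = -12·(8³-6·8·(8/5)²+4·(8/5)³)/(24·20000) = -792/78125 rad
Load 2 — triangular load w₀=17 kN/m (0→w₀ over full span):
  θ_2 = -w₀(7L⁴-30L²x²+15x⁴)/(360LEI) = -17·(7·8⁴-30·8²·(8/5)²+15·(8/5)⁴)/(360·8·20000) = -24752/3515625 rad
Load 3 — applied couple M₀=18 kN·m at a=24/5 m (b=L-a=16/5):
  θ_3 = (M₀x²/(2L)+C₁)/EI  [x≤a] with C₁=M₀(3b²-L²)/(6L)=-312/25 = (18·(8/5)²/(2·8)+(-312/25))/20000 = -3/6250 rad
Superposition: θ = Σ θ_i = -124159/7031250 rad ≈ -0.017658 rad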